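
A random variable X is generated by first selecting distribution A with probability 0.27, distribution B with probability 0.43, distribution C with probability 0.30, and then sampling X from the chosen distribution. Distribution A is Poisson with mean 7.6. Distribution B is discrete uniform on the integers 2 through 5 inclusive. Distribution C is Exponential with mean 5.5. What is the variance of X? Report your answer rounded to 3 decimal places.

14.489

Per component, A: μ=7.6, E[X²]=65.36; B: μ=3.5, E[X²]=13.5; C: μ=5.5, E[X²]=60.5.
E[X] = 0.27·7.6 + 0.43·3.5 + 0.3·5.5 = 5.207.
E[X²] = 0.27·65.36 + 0.43·13.5 + 0.3·60.5 = 41.6022.
Var(X) = E[X²] − (E[X])² = 41.6022 − 27.1128 = 14.4894.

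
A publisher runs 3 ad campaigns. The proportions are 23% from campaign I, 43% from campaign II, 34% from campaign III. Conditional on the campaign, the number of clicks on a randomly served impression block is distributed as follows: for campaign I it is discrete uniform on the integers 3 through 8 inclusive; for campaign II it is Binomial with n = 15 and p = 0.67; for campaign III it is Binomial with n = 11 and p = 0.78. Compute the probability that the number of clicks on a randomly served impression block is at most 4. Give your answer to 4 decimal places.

Conditional on each campaign, P(X ≤ 4): I: 0.333333; II: 0.0016463; III: 0.00351927.
By total probability, P(X ≤ 4) = 0.23·0.333333 + 0.43·0.0016463 + 0.34·0.00351927 = 0.0785711.

0.0786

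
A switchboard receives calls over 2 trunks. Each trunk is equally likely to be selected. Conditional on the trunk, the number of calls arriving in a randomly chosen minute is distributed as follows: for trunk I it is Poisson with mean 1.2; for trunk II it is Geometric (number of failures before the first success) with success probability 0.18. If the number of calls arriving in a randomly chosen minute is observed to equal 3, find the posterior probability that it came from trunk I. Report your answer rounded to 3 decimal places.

0.466

Likelihoods P(X=3 | ·): I: 0.0867439; II: 0.0992462.
Posterior ∝ prior × likelihood. Numerator for I: 0.5·0.0867439 = 0.043372.
Normalizing constant: 0.5·0.0867439 + 0.5·0.0992462 = 0.0929951.
P(I | observation) = 0.043372 / 0.0929951 = 0.46639.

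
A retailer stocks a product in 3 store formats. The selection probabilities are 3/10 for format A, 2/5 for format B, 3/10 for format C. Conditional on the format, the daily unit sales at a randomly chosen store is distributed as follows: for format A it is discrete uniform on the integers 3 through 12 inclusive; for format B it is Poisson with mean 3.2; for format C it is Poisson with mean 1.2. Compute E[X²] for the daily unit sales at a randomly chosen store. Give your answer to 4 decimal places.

For each component E[X²] = Var + (mean)², giving A: 64.5; B: 13.44; C: 2.64.
Overall E[X²] = 0.3·64.5 + 0.4·13.44 + 0.3·2.64 = 25.518.

25.5180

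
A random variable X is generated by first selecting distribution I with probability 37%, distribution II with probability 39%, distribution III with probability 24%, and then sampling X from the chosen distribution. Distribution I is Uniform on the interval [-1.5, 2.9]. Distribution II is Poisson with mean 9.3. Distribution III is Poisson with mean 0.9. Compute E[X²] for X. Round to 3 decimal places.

38.547

For each component E[X²] = Var + (mean)², giving I: 2.10333; II: 95.79; III: 1.71.
Overall E[X²] = 0.37·2.10333 + 0.39·95.79 + 0.24·1.71 = 38.5467.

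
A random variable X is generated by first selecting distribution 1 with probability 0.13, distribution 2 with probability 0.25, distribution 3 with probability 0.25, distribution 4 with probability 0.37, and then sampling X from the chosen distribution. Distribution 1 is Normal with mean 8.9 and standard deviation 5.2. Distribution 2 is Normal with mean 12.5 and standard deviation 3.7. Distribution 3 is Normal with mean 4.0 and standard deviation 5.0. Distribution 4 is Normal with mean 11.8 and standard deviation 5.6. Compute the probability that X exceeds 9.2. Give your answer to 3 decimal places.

0.554

Conditional on each component, P(X > 9.2): 1: 0.476997; 2: 0.813775; 3: 0.14917; 4: 0.678778.
By total probability, P(X > 9.2) = 0.13·0.476997 + 0.25·0.813775 + 0.25·0.14917 + 0.37·0.678778 = 0.553894.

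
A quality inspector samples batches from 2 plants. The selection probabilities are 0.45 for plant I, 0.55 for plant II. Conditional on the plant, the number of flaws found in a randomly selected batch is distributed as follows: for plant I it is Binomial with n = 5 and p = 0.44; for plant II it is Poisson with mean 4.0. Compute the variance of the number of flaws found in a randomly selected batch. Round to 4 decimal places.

Per component, I: μ=2.2, E[X²]=6.072; II: μ=4, E[X²]=20.
E[X] = 0.45·2.2 + 0.55·4 = 3.19.
E[X²] = 0.45·6.072 + 0.55·20 = 13.7324.
Var(X) = E[X²] − (E[X])² = 13.7324 − 10.1761 = 3.5563.

3.5563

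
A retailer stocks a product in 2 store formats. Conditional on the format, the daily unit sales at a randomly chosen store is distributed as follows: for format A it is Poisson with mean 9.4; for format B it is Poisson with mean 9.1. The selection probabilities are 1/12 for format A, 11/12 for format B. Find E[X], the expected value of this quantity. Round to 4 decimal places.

Component means — A: 9.4; B: 9.1.
E[X] = 0.0833333·9.4 + 0.916667·9.1 = 9.125.

9.1250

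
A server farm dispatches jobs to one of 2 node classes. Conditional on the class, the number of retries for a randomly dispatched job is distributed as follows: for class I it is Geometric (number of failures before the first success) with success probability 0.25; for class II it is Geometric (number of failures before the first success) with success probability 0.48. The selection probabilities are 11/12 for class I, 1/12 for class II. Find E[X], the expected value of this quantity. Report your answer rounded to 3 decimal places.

2.840

Component means — I: 3; II: 1.08333.
E[X] = 0.916667·3 + 0.0833333·1.08333 = 2.84028.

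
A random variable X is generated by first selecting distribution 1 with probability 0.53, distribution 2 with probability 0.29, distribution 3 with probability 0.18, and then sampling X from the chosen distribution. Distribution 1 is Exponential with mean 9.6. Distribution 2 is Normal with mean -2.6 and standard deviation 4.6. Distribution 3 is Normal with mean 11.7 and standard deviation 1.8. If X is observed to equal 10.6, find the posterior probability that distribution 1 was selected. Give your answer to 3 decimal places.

Likelihoods f(10.6 | ·): 1: 0.0345299; 2: 0.00141278; 3: 0.183883.
Posterior ∝ prior × likelihood. Numerator for 1: 0.53·0.0345299 = 0.0183008.
Normalizing constant: 0.53·0.0345299 + 0.29·0.00141278 + 0.18·0.183883 = 0.0518096.
P(1 | observation) = 0.0183008 / 0.0518096 = 0.353233.

0.353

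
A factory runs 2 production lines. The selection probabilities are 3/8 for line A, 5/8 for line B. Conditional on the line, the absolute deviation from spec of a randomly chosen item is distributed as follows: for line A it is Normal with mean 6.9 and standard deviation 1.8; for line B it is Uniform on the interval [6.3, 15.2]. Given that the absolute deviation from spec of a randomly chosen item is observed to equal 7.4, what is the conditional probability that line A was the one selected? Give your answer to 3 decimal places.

0.532

Likelihoods f(7.4 | ·): A: 0.213247; B: 0.11236.
Posterior ∝ prior × likelihood. Numerator for A: 0.375·0.213247 = 0.0799675.
Normalizing constant: 0.375·0.213247 + 0.625·0.11236 = 0.150192.
P(A | observation) = 0.0799675 / 0.150192 = 0.532434.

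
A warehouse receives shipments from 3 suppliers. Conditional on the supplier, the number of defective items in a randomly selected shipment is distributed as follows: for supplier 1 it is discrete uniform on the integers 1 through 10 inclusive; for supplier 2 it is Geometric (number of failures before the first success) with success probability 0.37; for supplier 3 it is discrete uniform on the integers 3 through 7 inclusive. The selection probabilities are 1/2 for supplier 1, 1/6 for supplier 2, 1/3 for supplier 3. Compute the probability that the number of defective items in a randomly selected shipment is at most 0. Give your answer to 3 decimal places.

0.062

Conditional on each supplier, P(X ≤ 0): 1: 0; 2: 0.37; 3: 0.
By total probability, P(X ≤ 0) = 0.5·0 + 0.166667·0.37 + 0.333333·0 = 0.0616667.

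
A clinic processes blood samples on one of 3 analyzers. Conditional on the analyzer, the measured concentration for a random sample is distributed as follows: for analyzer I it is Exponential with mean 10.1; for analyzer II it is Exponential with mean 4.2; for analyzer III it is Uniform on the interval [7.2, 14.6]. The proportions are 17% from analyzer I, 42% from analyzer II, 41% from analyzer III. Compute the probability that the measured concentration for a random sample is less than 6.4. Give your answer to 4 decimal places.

0.4083

Conditional on each analyzer, P(X < 6.4): I: 0.469356; II: 0.78212; III: 0.
By total probability, P(X < 6.4) = 0.17·0.469356 + 0.42·0.78212 + 0.41·0 = 0.408281.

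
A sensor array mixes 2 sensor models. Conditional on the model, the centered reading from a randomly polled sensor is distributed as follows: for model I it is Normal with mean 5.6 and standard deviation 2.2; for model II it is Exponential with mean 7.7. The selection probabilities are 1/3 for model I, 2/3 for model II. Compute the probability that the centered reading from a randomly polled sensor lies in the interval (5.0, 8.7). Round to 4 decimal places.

Conditional on each model, P(5.0 < X < 8.7): I: 0.528064; II: 0.19931.
By total probability, P(5.0 < X < 8.7) = 0.333333·0.528064 + 0.666667·0.19931 = 0.308895.

0.3089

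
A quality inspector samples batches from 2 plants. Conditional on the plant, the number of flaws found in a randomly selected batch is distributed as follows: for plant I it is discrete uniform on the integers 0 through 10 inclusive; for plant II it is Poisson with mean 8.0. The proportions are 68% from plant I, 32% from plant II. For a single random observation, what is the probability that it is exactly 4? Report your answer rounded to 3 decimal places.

0.080

Conditional on each plant, P(X = 4): I: 0.0909091; II: 0.0572523.
By total probability, P(X = 4) = 0.68·0.0909091 + 0.32·0.0572523 = 0.0801389.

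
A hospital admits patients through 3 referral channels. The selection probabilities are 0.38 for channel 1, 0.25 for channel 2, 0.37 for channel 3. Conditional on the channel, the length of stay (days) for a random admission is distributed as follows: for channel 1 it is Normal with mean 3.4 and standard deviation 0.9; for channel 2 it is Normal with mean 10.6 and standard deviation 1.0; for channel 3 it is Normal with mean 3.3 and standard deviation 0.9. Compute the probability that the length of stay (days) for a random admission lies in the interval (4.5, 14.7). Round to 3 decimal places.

0.326

Conditional on each channel, P(4.5 < X < 14.7): 1: 0.110812; 2: 0.999979; 3: 0.0912112.
By total probability, P(4.5 < X < 14.7) = 0.38·0.110812 + 0.25·0.999979 + 0.37·0.0912112 = 0.325851.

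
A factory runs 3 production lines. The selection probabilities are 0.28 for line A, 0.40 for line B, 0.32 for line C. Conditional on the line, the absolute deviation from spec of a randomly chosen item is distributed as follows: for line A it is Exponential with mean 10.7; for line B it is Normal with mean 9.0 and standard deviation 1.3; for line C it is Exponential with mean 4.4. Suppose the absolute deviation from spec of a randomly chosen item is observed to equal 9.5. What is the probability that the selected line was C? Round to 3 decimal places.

0.063

Likelihoods f(9.5 | ·): A: 0.0384616; B: 0.285; C: 0.0262341.
Posterior ∝ prior × likelihood. Numerator for C: 0.32·0.0262341 = 0.00839491.
Normalizing constant: 0.28·0.0384616 + 0.4·0.285 + 0.32·0.0262341 = 0.133164.
P(C | observation) = 0.00839491 / 0.133164 = 0.0630419.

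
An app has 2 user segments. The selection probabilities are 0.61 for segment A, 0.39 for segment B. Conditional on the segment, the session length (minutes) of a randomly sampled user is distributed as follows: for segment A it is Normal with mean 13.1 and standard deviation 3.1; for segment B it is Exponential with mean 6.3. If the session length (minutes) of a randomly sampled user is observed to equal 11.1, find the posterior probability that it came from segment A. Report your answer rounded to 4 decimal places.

0.8571

Likelihoods f(11.1 | ·): A: 0.104512; B: 0.0272567.
Posterior ∝ prior × likelihood. Numerator for A: 0.61·0.104512 = 0.0637521.
Normalizing constant: 0.61·0.104512 + 0.39·0.0272567 = 0.0743822.
P(A | observation) = 0.0637521 / 0.0743822 = 0.857088.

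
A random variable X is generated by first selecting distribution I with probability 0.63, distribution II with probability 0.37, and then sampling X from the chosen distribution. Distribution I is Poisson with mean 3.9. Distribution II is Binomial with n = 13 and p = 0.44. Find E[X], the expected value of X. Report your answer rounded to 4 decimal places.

4.5734

Component means — I: 3.9; II: 5.72.
E[X] = 0.63·3.9 + 0.37·5.72 = 4.5734.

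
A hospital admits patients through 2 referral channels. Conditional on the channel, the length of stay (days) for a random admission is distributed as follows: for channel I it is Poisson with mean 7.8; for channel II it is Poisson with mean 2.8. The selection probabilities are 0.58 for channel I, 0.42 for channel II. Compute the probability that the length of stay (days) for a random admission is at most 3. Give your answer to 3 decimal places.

0.319

Conditional on each channel, P(X ≤ 3): I: 0.0484766; II: 0.691937.
By total probability, P(X ≤ 3) = 0.58·0.0484766 + 0.42·0.691937 = 0.31873.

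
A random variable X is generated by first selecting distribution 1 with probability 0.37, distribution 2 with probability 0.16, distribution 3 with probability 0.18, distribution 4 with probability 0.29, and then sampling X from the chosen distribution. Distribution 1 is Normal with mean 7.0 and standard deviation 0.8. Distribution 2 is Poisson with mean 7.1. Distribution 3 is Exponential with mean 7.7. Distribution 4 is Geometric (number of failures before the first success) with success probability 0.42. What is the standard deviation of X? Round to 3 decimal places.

4.476

Per component, 1: μ=7, E[X²]=49.64; 2: μ=7.1, E[X²]=57.51; 3: μ=7.7, E[X²]=118.58; 4: μ=1.38095, E[X²]=5.19501.
E[X] = 0.37·7 + 0.16·7.1 + 0.18·7.7 + 0.29·1.38095 = 5.51248.
E[X²] = 0.37·49.64 + 0.16·57.51 + 0.18·118.58 + 0.29·5.19501 = 50.4194.
Var(X) = E[X²] − (E[X])² = 50.4194 − 30.3874 = 20.032.
SD(X) = √20.032 = 4.47571.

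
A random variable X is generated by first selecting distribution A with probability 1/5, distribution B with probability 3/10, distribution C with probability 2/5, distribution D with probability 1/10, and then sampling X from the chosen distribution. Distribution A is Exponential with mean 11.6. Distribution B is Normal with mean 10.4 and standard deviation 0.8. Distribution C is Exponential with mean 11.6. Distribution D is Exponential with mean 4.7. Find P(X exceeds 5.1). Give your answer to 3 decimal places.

0.720

Conditional on each component, P(X > 5.1): A: 0.644259; B: 1; C: 0.644259; D: 0.337866.
By total probability, P(X > 5.1) = 0.2·0.644259 + 0.3·1 + 0.4·0.644259 + 0.1·0.337866 = 0.720342.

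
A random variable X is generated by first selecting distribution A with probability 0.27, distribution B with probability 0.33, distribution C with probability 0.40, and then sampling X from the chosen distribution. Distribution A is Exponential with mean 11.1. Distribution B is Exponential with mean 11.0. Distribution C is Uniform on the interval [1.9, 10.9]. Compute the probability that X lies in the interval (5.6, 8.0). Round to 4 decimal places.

Conditional on each component, P(5.6 < X < 8.0): A: 0.117403; B: 0.117817; C: 0.266667.
By total probability, P(5.6 < X < 8.0) = 0.27·0.117403 + 0.33·0.117817 + 0.4·0.266667 = 0.177245.

0.1772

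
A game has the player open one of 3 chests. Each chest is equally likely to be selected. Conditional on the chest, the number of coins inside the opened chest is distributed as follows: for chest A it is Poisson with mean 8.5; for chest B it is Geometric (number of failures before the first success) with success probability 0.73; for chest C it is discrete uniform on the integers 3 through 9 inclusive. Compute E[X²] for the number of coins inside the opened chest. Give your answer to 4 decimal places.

40.4645

For each component E[X²] = Var + (mean)², giving A: 80.75; B: 0.64346; C: 40.
Overall E[X²] = 0.333333·80.75 + 0.333333·0.64346 + 0.333333·40 = 40.4645.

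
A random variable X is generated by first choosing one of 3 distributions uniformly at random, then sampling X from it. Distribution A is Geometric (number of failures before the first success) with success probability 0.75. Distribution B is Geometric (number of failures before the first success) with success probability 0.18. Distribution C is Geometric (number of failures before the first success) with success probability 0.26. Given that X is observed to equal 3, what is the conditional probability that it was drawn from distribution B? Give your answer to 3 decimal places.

Likelihoods P(X=3 | ·): A: 0.0117188; B: 0.0992462; C: 0.105358.
Posterior ∝ prior × likelihood. Numerator for B: 0.333333·0.0992462 = 0.0330821.
Normalizing constant: 0.333333·0.0117188 + 0.333333·0.0992462 + 0.333333·0.105358 = 0.0721077.
P(B | observation) = 0.0330821 / 0.0721077 = 0.458787.

0.459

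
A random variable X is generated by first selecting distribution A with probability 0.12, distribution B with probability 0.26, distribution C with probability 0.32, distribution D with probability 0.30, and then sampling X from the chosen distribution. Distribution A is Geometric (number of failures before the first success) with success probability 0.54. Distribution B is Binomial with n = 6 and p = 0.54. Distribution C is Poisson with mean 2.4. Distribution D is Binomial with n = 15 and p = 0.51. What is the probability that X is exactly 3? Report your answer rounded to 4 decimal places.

0.1564

Conditional on each component, P(X = 3): A: 0.0525614; B: 0.306538; C: 0.209014; D: 0.0115631.
By total probability, P(X = 3) = 0.12·0.0525614 + 0.26·0.306538 + 0.32·0.209014 + 0.3·0.0115631 = 0.156361.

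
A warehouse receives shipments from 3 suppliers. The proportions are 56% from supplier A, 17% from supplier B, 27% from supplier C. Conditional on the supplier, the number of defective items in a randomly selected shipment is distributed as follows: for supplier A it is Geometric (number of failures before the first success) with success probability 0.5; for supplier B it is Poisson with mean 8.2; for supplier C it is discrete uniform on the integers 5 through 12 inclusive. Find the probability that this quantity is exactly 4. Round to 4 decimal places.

0.0263

Conditional on each supplier, P(X = 4): A: 0.03125; B: 0.0517404; C: 0.
By total probability, P(X = 4) = 0.56·0.03125 + 0.17·0.0517404 + 0.27·0 = 0.0262959.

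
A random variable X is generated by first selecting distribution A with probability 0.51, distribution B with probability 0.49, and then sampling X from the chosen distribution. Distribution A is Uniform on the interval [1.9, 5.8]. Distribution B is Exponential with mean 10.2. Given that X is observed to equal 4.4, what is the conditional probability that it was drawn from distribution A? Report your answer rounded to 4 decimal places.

Likelihoods f(4.4 | ·): A: 0.25641; B: 0.0636879.
Posterior ∝ prior × likelihood. Numerator for A: 0.51·0.25641 = 0.130769.
Normalizing constant: 0.51·0.25641 + 0.49·0.0636879 = 0.161976.
P(A | observation) = 0.130769 / 0.161976 = 0.807336.

0.8073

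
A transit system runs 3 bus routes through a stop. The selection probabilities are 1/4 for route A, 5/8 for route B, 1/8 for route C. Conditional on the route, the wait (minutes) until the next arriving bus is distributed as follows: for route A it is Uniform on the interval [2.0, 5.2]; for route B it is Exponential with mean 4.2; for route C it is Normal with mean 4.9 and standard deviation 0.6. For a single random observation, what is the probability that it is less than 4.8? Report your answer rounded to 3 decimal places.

Conditional on each route, P(X < 4.8): A: 0.875; B: 0.681093; C: 0.433816.
By total probability, P(X < 4.8) = 0.25·0.875 + 0.625·0.681093 + 0.125·0.433816 = 0.69866.

0.699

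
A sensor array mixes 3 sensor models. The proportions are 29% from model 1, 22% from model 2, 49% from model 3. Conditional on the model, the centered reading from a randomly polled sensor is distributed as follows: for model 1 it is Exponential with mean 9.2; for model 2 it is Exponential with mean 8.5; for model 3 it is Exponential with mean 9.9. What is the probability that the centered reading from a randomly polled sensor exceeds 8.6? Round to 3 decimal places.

Conditional on each model, P(X > 8.6): 1: 0.392671; 2: 0.363577; 3: 0.419502.
By total probability, P(X > 8.6) = 0.29·0.392671 + 0.22·0.363577 + 0.49·0.419502 = 0.399418.

0.399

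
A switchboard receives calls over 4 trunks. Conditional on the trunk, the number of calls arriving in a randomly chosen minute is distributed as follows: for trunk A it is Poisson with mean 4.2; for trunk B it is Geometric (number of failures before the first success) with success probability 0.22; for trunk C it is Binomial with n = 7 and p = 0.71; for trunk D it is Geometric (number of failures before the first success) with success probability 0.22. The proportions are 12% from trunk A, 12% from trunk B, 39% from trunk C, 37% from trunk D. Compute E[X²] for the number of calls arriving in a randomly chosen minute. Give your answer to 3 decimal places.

For each component E[X²] = Var + (mean)², giving A: 21.84; B: 28.686; C: 26.1422; D: 28.686.
Overall E[X²] = 0.12·21.84 + 0.12·28.686 + 0.39·26.1422 + 0.37·28.686 = 26.8724.

26.872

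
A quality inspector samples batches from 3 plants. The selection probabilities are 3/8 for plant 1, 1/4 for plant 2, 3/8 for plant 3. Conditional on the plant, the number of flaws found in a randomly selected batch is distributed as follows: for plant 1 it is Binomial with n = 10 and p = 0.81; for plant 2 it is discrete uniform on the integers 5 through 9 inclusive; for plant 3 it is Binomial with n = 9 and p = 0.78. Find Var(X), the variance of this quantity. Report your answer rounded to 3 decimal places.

Per component, 1: μ=8.1, E[X²]=67.149; 2: μ=7, E[X²]=51; 3: μ=7.02, E[X²]=50.8248.
E[X] = 0.375·8.1 + 0.25·7 + 0.375·7.02 = 7.42.
E[X²] = 0.375·67.149 + 0.25·51 + 0.375·50.8248 = 56.9902.
Var(X) = E[X²] − (E[X])² = 56.9902 − 55.0564 = 1.93378.

1.934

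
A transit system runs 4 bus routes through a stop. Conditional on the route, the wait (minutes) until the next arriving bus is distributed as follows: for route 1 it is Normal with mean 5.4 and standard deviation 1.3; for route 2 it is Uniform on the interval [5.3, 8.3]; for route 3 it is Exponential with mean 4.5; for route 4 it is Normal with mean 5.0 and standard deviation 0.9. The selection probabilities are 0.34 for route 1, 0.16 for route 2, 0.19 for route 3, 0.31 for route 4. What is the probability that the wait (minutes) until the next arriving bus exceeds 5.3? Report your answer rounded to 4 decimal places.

0.5135

Conditional on each route, P(X > 5.3): 1: 0.530658; 2: 1; 3: 0.307962; 4: 0.369441.
By total probability, P(X > 5.3) = 0.34·0.530658 + 0.16·1 + 0.19·0.307962 + 0.31·0.369441 = 0.513463.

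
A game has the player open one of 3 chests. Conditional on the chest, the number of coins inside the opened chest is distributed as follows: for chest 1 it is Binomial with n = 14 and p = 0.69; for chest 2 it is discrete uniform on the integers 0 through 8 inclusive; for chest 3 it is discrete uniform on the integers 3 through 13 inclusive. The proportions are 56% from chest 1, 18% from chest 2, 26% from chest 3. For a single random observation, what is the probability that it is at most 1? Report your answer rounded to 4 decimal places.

Conditional on each chest, P(X ≤ 1): 1: 2.43443e-06; 2: 0.222222; 3: 0.
By total probability, P(X ≤ 1) = 0.56·2.43443e-06 + 0.18·0.222222 + 0.26·0 = 0.0400014.

0.0400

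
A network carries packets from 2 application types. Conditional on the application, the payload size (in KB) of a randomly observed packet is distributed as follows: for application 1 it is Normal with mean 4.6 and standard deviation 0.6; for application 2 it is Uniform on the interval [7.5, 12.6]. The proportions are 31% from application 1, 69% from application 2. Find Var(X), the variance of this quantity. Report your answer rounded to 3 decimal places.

7.961

Per component, 1: μ=4.6, E[X²]=21.52; 2: μ=10.05, E[X²]=103.17.
E[X] = 0.31·4.6 + 0.69·10.05 = 8.3605.
E[X²] = 0.31·21.52 + 0.69·103.17 = 77.8585.
Var(X) = E[X²] − (E[X])² = 77.8585 − 69.898 = 7.96054.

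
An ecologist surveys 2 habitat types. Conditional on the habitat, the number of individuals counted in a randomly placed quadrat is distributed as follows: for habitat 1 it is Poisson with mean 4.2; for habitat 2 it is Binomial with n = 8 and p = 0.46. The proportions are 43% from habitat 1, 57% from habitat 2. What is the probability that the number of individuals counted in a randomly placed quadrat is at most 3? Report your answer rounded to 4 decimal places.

Conditional on each habitat, P(X ≤ 3): 1: 0.395403; 2: 0.45369.
By total probability, P(X ≤ 3) = 0.43·0.395403 + 0.57·0.45369 = 0.428627.

0.4286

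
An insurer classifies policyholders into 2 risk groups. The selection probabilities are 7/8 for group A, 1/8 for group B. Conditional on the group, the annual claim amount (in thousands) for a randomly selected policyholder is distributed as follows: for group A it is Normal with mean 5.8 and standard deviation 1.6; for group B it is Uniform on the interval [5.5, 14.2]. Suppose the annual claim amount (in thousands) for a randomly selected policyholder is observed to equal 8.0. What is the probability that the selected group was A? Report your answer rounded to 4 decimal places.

Likelihoods f(8.0 | ·): A: 0.0968827; B: 0.114943.
Posterior ∝ prior × likelihood. Numerator for A: 0.875·0.0968827 = 0.0847723.
Normalizing constant: 0.875·0.0968827 + 0.125·0.114943 = 0.0991401.
P(A | observation) = 0.0847723 / 0.0991401 = 0.855076.

0.8551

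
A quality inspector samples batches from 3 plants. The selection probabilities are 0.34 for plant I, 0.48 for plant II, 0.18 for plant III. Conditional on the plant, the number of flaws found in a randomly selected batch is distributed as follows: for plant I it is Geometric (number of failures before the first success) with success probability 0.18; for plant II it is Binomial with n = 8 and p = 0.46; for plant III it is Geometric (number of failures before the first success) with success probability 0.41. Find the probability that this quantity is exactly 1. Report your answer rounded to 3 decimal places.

Conditional on each plant, P(X = 1): I: 0.1476; II: 0.0492724; III: 0.2419.
By total probability, P(X = 1) = 0.34·0.1476 + 0.48·0.0492724 + 0.18·0.2419 = 0.117377.

0.117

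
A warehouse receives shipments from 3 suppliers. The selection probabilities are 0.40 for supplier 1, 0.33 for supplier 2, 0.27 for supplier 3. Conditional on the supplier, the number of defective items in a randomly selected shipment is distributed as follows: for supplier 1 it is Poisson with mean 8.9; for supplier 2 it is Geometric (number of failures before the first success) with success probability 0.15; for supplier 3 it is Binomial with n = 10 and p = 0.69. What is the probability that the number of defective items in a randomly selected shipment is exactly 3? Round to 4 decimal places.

0.0397

Conditional on each supplier, P(X = 3): 1: 0.016025; 2: 0.0921187; 3: 0.0108458.
By total probability, P(X = 3) = 0.4·0.016025 + 0.33·0.0921187 + 0.27·0.0108458 = 0.0397375.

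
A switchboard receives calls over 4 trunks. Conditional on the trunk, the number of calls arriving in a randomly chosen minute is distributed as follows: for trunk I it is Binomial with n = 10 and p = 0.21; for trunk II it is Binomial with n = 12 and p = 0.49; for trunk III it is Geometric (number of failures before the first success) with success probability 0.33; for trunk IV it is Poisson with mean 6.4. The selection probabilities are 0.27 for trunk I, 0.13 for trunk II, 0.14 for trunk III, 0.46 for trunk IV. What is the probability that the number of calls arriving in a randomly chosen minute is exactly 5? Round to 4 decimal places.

Conditional on each trunk, P(X = 5): I: 0.0316689; II: 0.200769; III: 0.0445541; IV: 0.148674.
By total probability, P(X = 5) = 0.27·0.0316689 + 0.13·0.200769 + 0.14·0.0445541 + 0.46·0.148674 = 0.109278.

0.1093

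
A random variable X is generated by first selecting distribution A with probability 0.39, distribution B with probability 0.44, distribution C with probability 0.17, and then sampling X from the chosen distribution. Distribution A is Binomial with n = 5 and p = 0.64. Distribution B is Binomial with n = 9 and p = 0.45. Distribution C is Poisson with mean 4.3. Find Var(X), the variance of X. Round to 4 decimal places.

Per component, A: μ=3.2, E[X²]=11.392; B: μ=4.05, E[X²]=18.63; C: μ=4.3, E[X²]=22.79.
E[X] = 0.39·3.2 + 0.44·4.05 + 0.17·4.3 = 3.761.
E[X²] = 0.39·11.392 + 0.44·18.63 + 0.17·22.79 = 16.5144.
Var(X) = E[X²] − (E[X])² = 16.5144 − 14.1451 = 2.36926.

2.3693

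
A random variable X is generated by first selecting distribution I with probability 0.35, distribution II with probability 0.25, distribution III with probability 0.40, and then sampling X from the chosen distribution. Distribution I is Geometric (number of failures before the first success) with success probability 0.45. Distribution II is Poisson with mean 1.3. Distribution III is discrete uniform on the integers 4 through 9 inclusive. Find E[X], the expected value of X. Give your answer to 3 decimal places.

3.353

Component means — I: 1.22222; II: 1.3; III: 6.5.
E[X] = 0.35·1.22222 + 0.25·1.3 + 0.4·6.5 = 3.35278.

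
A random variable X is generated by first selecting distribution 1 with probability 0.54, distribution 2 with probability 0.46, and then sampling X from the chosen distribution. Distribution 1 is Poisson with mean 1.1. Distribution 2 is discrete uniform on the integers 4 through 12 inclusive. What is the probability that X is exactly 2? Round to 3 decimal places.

Conditional on each component, P(X = 2): 1: 0.201387; 2: 0.
By total probability, P(X = 2) = 0.54·0.201387 + 0.46·0 = 0.108749.

0.109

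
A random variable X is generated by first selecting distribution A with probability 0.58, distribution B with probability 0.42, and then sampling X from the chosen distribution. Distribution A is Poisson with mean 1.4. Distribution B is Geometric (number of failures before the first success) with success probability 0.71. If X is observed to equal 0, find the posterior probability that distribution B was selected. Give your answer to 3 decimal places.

0.676

Likelihoods P(X=0 | ·): A: 0.246597; B: 0.71.
Posterior ∝ prior × likelihood. Numerator for B: 0.42·0.71 = 0.2982.
Normalizing constant: 0.58·0.246597 + 0.42·0.71 = 0.441226.
P(B | observation) = 0.2982 / 0.441226 = 0.675844.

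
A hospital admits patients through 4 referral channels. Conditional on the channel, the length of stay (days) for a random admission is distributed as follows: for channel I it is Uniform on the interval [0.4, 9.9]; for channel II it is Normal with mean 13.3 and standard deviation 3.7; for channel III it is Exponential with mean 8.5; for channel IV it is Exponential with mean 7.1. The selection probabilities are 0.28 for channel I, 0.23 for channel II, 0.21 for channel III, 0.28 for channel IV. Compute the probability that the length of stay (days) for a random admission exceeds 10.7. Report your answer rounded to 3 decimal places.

0.296

Conditional on each channel, P(X > 10.7): I: 0; II: 0.758879; III: 0.283988; IV: 0.221564.
By total probability, P(X > 10.7) = 0.28·0 + 0.23·0.758879 + 0.21·0.283988 + 0.28·0.221564 = 0.296218.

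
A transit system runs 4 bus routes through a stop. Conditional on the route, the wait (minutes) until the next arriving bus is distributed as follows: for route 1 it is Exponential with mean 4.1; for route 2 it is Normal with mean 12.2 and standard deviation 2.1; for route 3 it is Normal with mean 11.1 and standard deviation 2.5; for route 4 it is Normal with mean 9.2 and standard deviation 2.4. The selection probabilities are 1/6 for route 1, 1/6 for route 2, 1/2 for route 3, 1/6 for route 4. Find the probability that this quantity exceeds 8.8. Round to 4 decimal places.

0.6823

Conditional on each route, P(X > 8.8): 1: 0.116911; 2: 0.947281; 3: 0.821214; 4: 0.566184.
By total probability, P(X > 8.8) = 0.166667·0.116911 + 0.166667·0.947281 + 0.5·0.821214 + 0.166667·0.566184 = 0.682336.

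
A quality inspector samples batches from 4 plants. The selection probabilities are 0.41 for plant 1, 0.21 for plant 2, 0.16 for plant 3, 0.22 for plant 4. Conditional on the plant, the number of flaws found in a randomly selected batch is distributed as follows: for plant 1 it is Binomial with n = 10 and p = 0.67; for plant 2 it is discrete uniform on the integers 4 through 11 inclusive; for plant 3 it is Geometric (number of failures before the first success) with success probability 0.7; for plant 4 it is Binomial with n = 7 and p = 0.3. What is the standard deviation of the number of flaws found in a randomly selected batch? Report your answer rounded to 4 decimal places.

3.1780

Per component, 1: μ=6.7, E[X²]=47.101; 2: μ=7.5, E[X²]=61.5; 3: μ=0.428571, E[X²]=0.795918; 4: μ=2.1, E[X²]=5.88.
E[X] = 0.41·6.7 + 0.21·7.5 + 0.16·0.428571 + 0.22·2.1 = 4.85257.
E[X²] = 0.41·47.101 + 0.21·61.5 + 0.16·0.795918 + 0.22·5.88 = 33.6474.
Var(X) = E[X²] − (E[X])² = 33.6474 − 23.5474 = 10.0999.
SD(X) = √10.0999 = 3.17804.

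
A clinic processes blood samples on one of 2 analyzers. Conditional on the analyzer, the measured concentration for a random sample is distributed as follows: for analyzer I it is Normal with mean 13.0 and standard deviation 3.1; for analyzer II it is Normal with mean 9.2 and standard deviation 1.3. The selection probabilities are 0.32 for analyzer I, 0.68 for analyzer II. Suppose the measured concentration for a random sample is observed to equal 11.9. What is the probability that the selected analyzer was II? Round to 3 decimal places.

0.384

Likelihoods f(11.9 | ·): I: 0.120839; II: 0.0355041.
Posterior ∝ prior × likelihood. Numerator for II: 0.68·0.0355041 = 0.0241428.
Normalizing constant: 0.32·0.120839 + 0.68·0.0355041 = 0.0628113.
P(II | observation) = 0.0241428 / 0.0628113 = 0.38437.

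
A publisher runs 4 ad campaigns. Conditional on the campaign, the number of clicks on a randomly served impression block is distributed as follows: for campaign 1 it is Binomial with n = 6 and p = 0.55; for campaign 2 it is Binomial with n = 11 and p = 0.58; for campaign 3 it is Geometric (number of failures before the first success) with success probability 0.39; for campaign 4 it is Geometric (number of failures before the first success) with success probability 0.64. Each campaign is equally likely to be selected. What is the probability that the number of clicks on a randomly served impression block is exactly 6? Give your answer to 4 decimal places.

0.0698

Conditional on each campaign, P(X = 6): 1: 0.0276806; 2: 0.229856; 3: 0.0200929; 4: 0.00139314.
By total probability, P(X = 6) = 0.25·0.0276806 + 0.25·0.229856 + 0.25·0.0200929 + 0.25·0.00139314 = 0.0697558.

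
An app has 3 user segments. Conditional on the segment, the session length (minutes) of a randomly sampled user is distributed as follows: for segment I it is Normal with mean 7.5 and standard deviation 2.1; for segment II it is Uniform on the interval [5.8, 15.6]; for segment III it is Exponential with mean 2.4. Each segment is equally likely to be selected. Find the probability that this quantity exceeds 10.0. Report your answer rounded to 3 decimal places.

0.235

Conditional on each segment, P(X > 10.0): I: 0.11693; II: 0.571429; III: 0.0155039.
By total probability, P(X > 10.0) = 0.333333·0.11693 + 0.333333·0.571429 + 0.333333·0.0155039 = 0.234621.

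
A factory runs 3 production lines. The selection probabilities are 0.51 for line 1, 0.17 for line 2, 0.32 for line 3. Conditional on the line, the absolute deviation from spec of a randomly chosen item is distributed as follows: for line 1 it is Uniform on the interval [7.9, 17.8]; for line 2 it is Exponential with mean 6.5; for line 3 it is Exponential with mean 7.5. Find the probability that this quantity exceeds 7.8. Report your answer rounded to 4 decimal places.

0.6743

Conditional on each line, P(X > 7.8): 1: 1; 2: 0.301194; 3: 0.353455.
By total probability, P(X > 7.8) = 0.51·1 + 0.17·0.301194 + 0.32·0.353455 = 0.674309.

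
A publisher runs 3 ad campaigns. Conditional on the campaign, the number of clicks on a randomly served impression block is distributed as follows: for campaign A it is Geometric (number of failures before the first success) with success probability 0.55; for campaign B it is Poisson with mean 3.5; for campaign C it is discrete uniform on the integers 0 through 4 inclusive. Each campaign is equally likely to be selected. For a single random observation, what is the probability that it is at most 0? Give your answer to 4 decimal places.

0.2601

Conditional on each campaign, P(X ≤ 0): A: 0.55; B: 0.0301974; C: 0.2.
By total probability, P(X ≤ 0) = 0.333333·0.55 + 0.333333·0.0301974 + 0.333333·0.2 = 0.260066.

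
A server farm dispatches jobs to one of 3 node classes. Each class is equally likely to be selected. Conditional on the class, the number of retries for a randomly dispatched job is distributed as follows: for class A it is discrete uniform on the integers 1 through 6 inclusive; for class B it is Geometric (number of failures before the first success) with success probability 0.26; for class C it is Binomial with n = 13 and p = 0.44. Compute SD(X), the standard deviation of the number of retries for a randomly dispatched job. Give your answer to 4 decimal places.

Per component, A: μ=3.5, E[X²]=15.1667; B: μ=2.84615, E[X²]=19.0473; C: μ=5.72, E[X²]=35.9216.
E[X] = 0.333333·3.5 + 0.333333·2.84615 + 0.333333·5.72 = 4.02205.
E[X²] = 0.333333·15.1667 + 0.333333·19.0473 + 0.333333·35.9216 = 23.3785.
Var(X) = E[X²] − (E[X])² = 23.3785 − 16.1769 = 7.20164.
SD(X) = √7.20164 = 2.68359.

2.6836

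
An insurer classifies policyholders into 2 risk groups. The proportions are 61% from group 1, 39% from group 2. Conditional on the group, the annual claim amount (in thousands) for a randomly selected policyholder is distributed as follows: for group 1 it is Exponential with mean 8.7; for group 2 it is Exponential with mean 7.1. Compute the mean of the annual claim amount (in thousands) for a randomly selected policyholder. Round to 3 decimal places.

Component means — 1: 8.7; 2: 7.1.
E[X] = 0.61·8.7 + 0.39·7.1 = 8.076.

8.076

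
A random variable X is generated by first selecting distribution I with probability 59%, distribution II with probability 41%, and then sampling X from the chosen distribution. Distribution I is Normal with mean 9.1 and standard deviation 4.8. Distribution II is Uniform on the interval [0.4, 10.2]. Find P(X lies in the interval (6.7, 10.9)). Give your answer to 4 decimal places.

Conditional on each component, P(6.7 < X < 10.9): I: 0.337632; II: 0.357143.
By total probability, P(6.7 < X < 10.9) = 0.59·0.337632 + 0.41·0.357143 = 0.345632.

0.3456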